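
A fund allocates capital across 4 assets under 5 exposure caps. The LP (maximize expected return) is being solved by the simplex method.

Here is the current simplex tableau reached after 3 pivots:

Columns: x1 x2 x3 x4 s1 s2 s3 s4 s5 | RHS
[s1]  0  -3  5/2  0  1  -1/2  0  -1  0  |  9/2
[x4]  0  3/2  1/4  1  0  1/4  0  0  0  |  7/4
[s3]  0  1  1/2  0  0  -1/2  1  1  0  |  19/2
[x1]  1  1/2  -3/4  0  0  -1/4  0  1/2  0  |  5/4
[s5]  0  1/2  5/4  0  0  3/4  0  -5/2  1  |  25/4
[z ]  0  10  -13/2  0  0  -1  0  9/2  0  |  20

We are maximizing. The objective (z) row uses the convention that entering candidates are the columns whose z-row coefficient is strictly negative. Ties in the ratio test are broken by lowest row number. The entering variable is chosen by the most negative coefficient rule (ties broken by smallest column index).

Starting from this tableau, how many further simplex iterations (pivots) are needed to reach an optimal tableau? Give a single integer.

pivot: x3 in, s1 out → z = 317/10
pivot: s2 in, s5 out → z = 409/10
pivot: s4 in, x4 out → z = 289/7
No improving column remains; optimal.

3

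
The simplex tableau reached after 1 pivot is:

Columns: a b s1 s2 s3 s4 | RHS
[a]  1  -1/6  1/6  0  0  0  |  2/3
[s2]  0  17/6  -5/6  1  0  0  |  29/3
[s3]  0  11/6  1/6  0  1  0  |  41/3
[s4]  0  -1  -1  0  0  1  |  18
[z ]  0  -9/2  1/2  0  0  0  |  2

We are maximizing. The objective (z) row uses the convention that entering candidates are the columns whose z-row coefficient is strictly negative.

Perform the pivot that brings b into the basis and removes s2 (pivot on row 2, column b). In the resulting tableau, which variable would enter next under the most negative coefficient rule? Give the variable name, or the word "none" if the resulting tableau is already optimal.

s1

Pivot element 17/6. New z-row = old z-row − (-9/2)·(row 2/(17/6)).
Updated z-row coefficients: a: 0, b: 0, s1: -14/17, s2: 27/17, s3: 0, s4: 0.
The most negative is -14/17 in column s1, so s1 would enter next.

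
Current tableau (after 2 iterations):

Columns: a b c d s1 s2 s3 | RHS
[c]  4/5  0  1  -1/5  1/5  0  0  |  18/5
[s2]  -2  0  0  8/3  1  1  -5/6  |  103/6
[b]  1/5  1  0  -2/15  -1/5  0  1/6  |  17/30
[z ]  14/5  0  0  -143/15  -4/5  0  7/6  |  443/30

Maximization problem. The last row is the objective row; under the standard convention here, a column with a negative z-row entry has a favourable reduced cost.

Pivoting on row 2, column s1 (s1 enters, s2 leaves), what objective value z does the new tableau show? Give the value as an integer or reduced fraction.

57/2

Minimum ratio for s1: (103/6)/1 = 103/6.
z changes by −(z-row coeff of s1)·ratio = −(-4/5)·(103/6) = 206/15.
New z = 443/30 + (206/15) = 57/2.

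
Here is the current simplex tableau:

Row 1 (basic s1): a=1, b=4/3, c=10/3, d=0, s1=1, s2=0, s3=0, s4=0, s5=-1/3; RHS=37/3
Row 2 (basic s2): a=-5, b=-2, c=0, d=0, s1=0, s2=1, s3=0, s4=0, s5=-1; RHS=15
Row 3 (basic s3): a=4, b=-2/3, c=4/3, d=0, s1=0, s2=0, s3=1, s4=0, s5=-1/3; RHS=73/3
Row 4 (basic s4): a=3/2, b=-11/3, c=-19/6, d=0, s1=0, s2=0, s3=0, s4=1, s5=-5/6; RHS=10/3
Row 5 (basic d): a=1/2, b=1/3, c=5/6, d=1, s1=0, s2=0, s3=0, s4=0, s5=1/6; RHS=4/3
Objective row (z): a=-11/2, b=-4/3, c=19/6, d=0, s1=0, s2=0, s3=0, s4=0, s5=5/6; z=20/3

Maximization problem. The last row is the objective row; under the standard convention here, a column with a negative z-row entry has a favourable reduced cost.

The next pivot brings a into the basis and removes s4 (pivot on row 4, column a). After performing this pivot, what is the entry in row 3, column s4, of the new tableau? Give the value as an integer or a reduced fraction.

-8/3

Pivot element is row 4, column a: 3/2.
Normalize row 4: new (row 4, s4) = 1/(3/2) = 2/3.
row 3 ← row 3 − 4·(new row 4): 0 − 4·(2/3) = -8/3.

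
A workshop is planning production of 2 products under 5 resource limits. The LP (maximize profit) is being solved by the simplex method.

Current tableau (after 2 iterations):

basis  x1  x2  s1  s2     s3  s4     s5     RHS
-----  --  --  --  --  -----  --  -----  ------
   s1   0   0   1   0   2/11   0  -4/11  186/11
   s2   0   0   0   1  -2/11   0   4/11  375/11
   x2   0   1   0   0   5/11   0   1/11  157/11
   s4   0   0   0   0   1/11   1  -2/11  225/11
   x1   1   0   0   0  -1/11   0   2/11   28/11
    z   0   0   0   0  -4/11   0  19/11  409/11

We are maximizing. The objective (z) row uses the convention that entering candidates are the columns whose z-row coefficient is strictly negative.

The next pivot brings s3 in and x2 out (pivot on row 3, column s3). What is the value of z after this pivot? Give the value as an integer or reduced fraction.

243/5

Minimum ratio for s3: (157/11)/(5/11) = 157/5.
z changes by −(z-row coeff of s3)·ratio = −(-4/11)·(157/5) = 628/55.
New z = 409/11 + (628/55) = 243/5.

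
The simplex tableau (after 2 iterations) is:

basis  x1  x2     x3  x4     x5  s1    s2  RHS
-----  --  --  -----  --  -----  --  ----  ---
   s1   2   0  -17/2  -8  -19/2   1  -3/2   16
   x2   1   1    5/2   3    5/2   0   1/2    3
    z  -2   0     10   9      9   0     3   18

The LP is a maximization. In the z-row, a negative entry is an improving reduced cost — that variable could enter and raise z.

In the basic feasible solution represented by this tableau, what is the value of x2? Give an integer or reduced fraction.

x2 is basic (row 2); its value is the RHS of that row: 3.

3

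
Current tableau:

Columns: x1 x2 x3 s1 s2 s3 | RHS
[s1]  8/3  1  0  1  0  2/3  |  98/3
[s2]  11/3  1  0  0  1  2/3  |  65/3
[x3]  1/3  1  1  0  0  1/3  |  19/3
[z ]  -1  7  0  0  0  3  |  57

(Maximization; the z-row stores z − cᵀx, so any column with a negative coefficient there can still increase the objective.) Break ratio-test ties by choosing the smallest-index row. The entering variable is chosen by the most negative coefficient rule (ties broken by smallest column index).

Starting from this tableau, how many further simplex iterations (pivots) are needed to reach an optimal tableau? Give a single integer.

1

pivot: x1 in, s2 out → z = 692/11
No improving column remains; optimal.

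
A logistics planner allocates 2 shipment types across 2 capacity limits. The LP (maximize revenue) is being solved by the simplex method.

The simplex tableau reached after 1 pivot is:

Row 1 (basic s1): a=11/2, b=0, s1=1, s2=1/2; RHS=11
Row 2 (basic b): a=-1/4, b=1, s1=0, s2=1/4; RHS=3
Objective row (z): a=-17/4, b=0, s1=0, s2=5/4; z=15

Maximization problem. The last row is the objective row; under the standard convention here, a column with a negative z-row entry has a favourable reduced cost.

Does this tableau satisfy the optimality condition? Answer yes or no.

no

Column a has objective-row coefficient -17/4, which is negative; an improving pivot exists, so not yet optimal.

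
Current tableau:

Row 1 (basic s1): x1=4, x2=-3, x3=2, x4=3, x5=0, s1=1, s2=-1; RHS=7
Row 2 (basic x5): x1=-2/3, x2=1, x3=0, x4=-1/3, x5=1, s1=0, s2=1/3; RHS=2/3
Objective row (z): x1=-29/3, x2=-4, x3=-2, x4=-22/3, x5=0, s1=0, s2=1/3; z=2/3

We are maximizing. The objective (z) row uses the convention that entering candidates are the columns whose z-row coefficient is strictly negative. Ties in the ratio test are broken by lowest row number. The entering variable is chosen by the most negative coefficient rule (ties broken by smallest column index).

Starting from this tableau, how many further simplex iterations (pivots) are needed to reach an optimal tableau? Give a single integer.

pivot: x1 in, s1 out → z = 211/12
pivot: x2 in, x5 out → z = 353/6
No improving column remains; optimal.

2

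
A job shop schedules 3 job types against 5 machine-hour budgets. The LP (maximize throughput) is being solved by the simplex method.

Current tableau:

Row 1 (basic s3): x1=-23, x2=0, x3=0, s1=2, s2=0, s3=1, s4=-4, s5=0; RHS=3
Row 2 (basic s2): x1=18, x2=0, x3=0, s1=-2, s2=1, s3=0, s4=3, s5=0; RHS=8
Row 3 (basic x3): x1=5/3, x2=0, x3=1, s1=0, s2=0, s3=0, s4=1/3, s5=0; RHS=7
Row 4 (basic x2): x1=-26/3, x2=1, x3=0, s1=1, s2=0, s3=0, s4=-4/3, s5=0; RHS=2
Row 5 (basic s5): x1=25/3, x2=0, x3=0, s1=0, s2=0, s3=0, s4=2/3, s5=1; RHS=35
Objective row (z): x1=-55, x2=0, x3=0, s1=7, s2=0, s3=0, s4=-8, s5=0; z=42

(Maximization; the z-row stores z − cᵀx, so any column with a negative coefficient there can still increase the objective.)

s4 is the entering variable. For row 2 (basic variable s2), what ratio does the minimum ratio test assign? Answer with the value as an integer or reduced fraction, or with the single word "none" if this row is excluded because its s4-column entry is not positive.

Ratio = RHS / (s4 entry) = 8 / 3 = 8/3.

8/3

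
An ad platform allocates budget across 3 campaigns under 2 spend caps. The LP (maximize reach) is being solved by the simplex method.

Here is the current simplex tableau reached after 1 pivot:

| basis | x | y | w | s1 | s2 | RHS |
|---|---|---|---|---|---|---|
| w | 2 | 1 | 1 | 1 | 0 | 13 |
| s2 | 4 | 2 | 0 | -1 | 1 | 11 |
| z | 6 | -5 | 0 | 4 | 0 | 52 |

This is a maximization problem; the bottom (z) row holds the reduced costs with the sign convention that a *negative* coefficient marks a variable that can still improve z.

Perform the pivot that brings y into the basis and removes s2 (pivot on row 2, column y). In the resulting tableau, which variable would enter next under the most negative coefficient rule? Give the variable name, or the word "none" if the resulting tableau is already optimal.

none

Pivot element 2. New z-row = old z-row − (-5)·(row 2/2).
Updated z-row coefficients: x: 16, y: 0, w: 0, s1: 3/2, s2: 5/2.
No coefficient is strictly negative; the tableau after this pivot is optimal.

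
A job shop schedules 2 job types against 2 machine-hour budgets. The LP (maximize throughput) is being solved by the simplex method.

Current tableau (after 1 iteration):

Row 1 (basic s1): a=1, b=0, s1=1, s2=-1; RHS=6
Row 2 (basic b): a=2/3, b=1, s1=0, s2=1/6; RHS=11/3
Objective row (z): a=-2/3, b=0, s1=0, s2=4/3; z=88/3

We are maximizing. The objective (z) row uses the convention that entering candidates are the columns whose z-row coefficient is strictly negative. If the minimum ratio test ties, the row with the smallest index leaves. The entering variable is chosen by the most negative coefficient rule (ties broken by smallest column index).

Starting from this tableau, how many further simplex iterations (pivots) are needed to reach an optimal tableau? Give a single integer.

pivot: a in, b out → z = 33
No improving column remains; optimal.

1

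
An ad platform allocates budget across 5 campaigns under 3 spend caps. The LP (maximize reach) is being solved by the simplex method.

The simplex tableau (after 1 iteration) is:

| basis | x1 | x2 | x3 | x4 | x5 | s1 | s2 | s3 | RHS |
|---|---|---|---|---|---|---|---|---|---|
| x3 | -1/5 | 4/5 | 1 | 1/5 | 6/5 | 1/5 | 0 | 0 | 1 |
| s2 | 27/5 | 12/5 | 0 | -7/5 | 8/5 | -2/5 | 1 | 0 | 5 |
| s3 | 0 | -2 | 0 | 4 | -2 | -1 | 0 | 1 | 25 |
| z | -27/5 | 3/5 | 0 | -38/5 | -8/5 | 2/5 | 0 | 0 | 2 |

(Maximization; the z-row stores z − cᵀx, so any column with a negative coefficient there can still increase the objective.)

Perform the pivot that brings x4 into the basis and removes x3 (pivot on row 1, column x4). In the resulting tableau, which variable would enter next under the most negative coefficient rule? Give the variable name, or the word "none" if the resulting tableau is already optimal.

x1

Pivot element 1/5. New z-row = old z-row − (-38/5)·(row 1/(1/5)).
Updated z-row coefficients: x1: -13, x2: 31, x3: 38, x4: 0, x5: 44, s1: 8, s2: 0, s3: 0.
The most negative is -13 in column x1, so x1 would enter next.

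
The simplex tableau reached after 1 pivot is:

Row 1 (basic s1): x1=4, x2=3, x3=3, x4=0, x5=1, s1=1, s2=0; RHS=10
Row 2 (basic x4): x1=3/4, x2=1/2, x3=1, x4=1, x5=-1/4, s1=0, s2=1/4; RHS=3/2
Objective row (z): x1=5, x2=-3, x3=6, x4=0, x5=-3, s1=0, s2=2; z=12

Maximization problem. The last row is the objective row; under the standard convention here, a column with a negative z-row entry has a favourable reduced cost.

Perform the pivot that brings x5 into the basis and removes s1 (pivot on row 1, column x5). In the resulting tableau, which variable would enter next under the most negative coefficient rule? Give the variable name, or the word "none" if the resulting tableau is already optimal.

Pivot element 1. New z-row = old z-row − (-3)·(row 1/1).
Updated z-row coefficients: x1: 17, x2: 6, x3: 15, x4: 0, x5: 0, s1: 3, s2: 2.
No coefficient is strictly negative; the tableau after this pivot is optimal.

none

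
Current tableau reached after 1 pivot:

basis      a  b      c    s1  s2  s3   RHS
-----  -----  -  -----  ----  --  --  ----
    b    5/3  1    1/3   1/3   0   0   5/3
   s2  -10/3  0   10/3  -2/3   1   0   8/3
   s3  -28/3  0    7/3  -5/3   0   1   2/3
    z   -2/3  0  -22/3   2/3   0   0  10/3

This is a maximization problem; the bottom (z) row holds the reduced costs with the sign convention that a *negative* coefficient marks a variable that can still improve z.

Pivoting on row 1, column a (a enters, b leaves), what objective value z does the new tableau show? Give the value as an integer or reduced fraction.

Minimum ratio for a: (5/3)/(5/3) = 1.
z changes by −(z-row coeff of a)·ratio = −(-2/3)·1 = 2/3.
New z = 10/3 + (2/3) = 4.

4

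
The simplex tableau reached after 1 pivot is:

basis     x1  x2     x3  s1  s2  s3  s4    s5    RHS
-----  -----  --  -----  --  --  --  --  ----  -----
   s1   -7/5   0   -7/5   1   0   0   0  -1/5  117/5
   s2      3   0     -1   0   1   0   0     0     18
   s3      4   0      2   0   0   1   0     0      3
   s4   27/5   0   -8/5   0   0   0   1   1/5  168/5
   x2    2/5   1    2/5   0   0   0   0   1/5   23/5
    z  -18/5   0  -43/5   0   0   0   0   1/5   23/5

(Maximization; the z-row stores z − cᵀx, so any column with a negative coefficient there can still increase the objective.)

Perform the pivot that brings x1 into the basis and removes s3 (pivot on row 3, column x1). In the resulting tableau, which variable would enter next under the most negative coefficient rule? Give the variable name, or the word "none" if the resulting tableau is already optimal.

x3

Pivot element 4. New z-row = old z-row − (-18/5)·(row 3/4).
Updated z-row coefficients: x1: 0, x2: 0, x3: -34/5, s1: 0, s2: 0, s3: 9/10, s4: 0, s5: 1/5.
The most negative is -34/5 in column x3, so x3 would enter next.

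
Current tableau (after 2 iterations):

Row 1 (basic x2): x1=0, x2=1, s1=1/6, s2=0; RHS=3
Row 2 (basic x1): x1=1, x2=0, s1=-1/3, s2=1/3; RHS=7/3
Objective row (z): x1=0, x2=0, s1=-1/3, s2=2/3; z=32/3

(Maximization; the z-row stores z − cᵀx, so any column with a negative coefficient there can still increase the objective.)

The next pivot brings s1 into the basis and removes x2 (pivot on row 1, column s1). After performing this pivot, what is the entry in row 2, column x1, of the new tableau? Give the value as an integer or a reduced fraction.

1

Pivot element is row 1, column s1: 1/6.
Normalize row 1: new (row 1, x1) = 0/(1/6) = 0.
row 2 ← row 2 − (-1/3)·(new row 1): 1 − (-1/3)·0 = 1.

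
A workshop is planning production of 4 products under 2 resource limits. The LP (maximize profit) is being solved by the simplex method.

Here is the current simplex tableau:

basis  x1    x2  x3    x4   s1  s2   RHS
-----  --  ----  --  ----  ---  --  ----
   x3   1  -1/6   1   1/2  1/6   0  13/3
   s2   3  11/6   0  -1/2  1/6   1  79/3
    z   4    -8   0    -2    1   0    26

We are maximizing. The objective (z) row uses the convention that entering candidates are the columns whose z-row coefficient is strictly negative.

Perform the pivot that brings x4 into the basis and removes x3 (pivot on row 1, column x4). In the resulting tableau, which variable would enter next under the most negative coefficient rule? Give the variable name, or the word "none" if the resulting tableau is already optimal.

x2

Pivot element 1/2. New z-row = old z-row − (-2)·(row 1/(1/2)).
Updated z-row coefficients: x1: 8, x2: -26/3, x3: 4, x4: 0, s1: 5/3, s2: 0.
The most negative is -26/3 in column x2, so x2 would enter next.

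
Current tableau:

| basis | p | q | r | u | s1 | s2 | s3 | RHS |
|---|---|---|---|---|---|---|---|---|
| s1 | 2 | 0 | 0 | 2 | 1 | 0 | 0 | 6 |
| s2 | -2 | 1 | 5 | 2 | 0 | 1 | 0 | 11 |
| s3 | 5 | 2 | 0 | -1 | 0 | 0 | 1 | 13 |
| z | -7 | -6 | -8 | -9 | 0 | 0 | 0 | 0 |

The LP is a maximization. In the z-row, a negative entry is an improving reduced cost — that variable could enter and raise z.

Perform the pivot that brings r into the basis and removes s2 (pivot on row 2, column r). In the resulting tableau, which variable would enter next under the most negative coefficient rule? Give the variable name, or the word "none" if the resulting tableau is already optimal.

p

Pivot element 5. New z-row = old z-row − (-8)·(row 2/5).
Updated z-row coefficients: p: -51/5, q: -22/5, r: 0, u: -29/5, s1: 0, s2: 8/5, s3: 0.
The most negative is -51/5 in column p, so p would enter next.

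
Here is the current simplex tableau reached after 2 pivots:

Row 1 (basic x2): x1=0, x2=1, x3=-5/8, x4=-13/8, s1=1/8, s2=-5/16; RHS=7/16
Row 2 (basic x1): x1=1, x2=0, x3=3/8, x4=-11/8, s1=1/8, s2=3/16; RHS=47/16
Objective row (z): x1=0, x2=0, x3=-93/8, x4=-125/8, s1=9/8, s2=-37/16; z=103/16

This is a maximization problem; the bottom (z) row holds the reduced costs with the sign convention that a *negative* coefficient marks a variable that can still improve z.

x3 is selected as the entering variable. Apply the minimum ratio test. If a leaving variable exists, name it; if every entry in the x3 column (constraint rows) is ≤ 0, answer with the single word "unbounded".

x1

Ratios: row 1 (x2): entry -5/8 ≤ 0, skip; row 2 (x1): (47/16)/(3/8) = 47/6.
Minimum ratio is in the x1 row, so x1 leaves.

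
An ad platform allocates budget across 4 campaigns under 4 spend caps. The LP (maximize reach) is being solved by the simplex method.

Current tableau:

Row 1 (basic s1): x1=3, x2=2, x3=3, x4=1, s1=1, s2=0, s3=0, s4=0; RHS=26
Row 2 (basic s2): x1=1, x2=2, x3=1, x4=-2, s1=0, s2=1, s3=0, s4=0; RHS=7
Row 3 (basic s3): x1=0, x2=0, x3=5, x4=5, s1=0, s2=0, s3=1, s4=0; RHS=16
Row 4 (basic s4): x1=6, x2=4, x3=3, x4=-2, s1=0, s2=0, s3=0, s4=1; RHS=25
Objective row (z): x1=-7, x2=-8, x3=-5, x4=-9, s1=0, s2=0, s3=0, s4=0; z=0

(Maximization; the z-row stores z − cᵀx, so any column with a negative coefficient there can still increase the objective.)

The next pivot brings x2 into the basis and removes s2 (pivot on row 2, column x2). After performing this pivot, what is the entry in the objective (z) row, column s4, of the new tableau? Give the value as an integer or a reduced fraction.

Pivot element is row 2, column x2: 2.
Normalize row 2: new (row 2, s4) = 0/2 = 0.
z-row ← z-row − (-8)·(new row 2): 0 − (-8)·0 = 0.

0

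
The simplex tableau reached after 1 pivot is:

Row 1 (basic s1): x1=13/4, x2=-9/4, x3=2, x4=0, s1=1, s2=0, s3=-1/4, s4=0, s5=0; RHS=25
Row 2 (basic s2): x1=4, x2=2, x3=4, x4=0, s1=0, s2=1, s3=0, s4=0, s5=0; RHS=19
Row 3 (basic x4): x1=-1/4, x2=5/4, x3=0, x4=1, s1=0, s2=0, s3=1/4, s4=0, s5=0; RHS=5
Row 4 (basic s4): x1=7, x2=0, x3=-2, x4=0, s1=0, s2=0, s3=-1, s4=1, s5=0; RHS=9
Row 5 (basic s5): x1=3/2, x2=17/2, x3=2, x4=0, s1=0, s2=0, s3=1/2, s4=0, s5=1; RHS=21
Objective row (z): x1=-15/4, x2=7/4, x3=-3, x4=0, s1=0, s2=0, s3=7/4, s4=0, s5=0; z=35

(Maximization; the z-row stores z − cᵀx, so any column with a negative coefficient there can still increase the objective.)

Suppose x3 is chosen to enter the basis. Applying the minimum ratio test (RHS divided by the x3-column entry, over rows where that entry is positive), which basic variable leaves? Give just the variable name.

Ratios: row 1 (s1): 25/2 = 25/2; row 2 (s2): 19/4 = 19/4; row 3 (x4): entry 0 ≤ 0, skip; row 4 (s4): entry -2 ≤ 0, skip; row 5 (s5): 21/2 = 21/2.
Minimum ratio 19/4 is in the s2 row, so s2 leaves.

s2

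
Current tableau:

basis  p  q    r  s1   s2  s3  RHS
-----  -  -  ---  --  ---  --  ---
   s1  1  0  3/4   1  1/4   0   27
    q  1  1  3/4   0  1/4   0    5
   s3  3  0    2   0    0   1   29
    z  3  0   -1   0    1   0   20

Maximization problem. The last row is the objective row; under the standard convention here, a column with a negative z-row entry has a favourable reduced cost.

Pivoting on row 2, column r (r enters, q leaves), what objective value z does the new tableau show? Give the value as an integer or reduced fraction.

Minimum ratio for r: 5/(3/4) = 20/3.
z changes by −(z-row coeff of r)·ratio = −(-1)·(20/3) = 20/3.
New z = 20 + (20/3) = 80/3.

80/3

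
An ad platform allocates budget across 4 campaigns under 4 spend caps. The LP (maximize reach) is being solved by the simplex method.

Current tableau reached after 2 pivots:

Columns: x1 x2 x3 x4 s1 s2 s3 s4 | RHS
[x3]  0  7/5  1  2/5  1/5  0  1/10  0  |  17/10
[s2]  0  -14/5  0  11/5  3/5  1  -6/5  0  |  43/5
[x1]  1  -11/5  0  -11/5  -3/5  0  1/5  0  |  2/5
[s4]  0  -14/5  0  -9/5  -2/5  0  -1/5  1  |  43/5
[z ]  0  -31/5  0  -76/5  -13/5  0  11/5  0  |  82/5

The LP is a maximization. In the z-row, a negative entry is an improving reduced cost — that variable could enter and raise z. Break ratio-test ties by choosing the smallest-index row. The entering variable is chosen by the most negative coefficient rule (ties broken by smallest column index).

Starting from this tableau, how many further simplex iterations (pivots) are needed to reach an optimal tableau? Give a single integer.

pivot: x4 in, s2 out → z = 834/11
pivot: x2 in, x3 out → z = 1087/14
pivot: s3 in, x2 out → z = 549/7
No improving column remains; optimal.

3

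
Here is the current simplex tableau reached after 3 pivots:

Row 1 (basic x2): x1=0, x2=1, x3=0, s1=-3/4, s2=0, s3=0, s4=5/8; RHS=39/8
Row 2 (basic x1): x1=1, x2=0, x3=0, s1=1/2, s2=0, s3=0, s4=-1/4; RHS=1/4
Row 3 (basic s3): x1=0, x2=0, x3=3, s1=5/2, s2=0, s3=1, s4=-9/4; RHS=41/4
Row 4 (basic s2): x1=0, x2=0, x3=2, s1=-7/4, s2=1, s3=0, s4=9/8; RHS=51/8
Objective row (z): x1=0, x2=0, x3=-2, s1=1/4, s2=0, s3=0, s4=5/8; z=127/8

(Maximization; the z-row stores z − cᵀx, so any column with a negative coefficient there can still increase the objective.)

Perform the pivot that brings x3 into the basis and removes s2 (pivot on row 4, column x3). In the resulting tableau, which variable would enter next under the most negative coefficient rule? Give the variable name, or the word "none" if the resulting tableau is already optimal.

s1

Pivot element 2. New z-row = old z-row − (-2)·(row 4/2).
Updated z-row coefficients: x1: 0, x2: 0, x3: 0, s1: -3/2, s2: 1, s3: 0, s4: 7/4.
The most negative is -3/2 in column s1, so s1 would enter next.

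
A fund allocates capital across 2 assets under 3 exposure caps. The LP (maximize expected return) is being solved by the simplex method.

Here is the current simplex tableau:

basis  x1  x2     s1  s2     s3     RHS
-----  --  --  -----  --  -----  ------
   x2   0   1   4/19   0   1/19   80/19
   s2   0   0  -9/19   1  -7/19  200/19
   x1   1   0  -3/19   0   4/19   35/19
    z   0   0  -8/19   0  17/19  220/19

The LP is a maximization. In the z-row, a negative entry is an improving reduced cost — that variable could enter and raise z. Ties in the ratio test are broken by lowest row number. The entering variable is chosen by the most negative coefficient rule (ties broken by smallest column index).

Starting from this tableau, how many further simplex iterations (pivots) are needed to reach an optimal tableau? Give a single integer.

pivot: s1 in, x2 out → z = 20
No improving column remains; optimal.

1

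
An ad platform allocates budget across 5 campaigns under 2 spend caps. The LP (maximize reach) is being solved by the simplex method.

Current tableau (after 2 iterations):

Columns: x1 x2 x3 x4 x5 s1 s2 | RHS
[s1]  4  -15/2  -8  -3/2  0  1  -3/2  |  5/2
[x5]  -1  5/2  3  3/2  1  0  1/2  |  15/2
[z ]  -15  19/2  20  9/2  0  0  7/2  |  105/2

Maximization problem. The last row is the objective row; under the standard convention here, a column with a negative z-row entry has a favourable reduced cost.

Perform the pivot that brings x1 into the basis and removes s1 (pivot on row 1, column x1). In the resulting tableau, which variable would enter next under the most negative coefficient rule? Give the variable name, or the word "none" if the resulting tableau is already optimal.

Pivot element 4. New z-row = old z-row − (-15)·(row 1/4).
Updated z-row coefficients: x1: 0, x2: -149/8, x3: -10, x4: -9/8, x5: 0, s1: 15/4, s2: -17/8.
The most negative is -149/8 in column x2, so x2 would enter next.

x2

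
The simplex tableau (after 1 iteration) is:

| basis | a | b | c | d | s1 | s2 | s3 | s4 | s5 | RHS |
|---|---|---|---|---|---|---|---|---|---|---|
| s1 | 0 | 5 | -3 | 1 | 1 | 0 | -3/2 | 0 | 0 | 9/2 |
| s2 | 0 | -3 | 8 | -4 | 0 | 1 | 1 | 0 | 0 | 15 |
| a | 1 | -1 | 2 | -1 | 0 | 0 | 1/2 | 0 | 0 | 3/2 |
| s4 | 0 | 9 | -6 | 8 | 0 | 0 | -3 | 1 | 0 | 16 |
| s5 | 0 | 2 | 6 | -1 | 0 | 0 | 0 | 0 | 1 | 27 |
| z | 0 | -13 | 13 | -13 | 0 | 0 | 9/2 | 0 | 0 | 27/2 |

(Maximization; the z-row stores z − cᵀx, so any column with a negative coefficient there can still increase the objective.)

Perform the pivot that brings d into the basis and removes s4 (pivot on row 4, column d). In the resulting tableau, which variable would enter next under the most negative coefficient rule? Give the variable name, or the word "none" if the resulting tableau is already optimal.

Pivot element 8. New z-row = old z-row − (-13)·(row 4/8).
Updated z-row coefficients: a: 0, b: 13/8, c: 13/4, d: 0, s1: 0, s2: 0, s3: -3/8, s4: 13/8, s5: 0.
The most negative is -3/8 in column s3, so s3 would enter next.

s3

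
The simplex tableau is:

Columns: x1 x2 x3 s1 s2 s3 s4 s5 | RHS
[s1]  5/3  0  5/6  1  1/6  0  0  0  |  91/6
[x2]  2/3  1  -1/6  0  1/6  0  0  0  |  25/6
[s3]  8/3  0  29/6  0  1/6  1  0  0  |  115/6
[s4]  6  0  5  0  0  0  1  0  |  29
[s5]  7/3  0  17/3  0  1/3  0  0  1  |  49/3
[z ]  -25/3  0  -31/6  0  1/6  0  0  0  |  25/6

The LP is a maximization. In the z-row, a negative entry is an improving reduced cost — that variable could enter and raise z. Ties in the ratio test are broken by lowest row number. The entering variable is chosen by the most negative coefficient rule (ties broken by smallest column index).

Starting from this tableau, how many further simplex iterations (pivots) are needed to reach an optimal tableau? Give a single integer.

1

pivot: x1 in, s4 out → z = 400/9
No improving column remains; optimal.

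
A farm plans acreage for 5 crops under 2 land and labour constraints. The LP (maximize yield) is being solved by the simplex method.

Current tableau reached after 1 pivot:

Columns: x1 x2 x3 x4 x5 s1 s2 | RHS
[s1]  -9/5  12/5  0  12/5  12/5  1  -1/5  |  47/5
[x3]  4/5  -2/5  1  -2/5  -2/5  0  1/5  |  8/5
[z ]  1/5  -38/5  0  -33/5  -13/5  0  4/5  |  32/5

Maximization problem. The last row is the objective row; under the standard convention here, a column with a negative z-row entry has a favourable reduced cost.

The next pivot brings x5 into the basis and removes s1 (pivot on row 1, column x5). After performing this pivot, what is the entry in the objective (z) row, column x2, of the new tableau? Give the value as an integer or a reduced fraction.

Pivot element is row 1, column x5: 12/5.
Normalize row 1: new (row 1, x2) = (12/5)/(12/5) = 1.
z-row ← z-row − (-13/5)·(new row 1): -38/5 − (-13/5)·1 = -5.

-5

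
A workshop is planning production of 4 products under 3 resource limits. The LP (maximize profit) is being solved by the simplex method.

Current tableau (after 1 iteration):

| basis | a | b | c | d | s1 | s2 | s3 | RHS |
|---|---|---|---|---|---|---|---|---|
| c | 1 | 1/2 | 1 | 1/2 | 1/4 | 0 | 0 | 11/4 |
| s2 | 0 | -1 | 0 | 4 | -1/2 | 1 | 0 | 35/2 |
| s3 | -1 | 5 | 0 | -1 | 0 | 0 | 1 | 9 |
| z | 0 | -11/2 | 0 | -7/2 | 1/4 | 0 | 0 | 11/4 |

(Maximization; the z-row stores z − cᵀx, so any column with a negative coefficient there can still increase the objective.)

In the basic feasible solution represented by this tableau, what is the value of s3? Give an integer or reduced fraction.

9

s3 is basic (row 3); its value is the RHS of that row: 9.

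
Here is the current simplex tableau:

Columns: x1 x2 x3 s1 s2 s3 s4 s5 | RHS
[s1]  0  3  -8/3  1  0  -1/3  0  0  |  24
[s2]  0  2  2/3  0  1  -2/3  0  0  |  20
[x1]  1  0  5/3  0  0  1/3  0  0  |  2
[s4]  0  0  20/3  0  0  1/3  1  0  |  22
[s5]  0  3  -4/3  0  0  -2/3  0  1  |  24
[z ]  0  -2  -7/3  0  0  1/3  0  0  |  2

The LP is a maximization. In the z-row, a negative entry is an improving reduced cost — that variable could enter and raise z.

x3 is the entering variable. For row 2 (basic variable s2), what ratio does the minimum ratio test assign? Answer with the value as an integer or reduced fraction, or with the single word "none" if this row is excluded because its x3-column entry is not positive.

30

Ratio = RHS / (x3 entry) = 20 / (2/3) = 30.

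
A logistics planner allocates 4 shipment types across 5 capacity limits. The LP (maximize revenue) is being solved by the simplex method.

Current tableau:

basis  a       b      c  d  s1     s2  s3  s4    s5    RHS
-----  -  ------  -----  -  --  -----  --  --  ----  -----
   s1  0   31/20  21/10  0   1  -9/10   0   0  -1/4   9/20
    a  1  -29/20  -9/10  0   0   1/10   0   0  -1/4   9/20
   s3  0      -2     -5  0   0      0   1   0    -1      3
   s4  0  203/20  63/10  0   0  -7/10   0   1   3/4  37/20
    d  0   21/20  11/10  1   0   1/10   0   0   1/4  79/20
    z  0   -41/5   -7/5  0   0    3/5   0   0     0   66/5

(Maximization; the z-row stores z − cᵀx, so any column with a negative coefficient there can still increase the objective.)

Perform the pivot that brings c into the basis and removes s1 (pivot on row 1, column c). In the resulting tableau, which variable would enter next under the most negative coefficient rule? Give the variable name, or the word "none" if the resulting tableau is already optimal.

b

Pivot element 21/10. New z-row = old z-row − (-7/5)·(row 1/(21/10)).
Updated z-row coefficients: a: 0, b: -43/6, c: 0, d: 0, s1: 2/3, s2: 0, s3: 0, s4: 0, s5: -1/6.
The most negative is -43/6 in column b, so b would enter next.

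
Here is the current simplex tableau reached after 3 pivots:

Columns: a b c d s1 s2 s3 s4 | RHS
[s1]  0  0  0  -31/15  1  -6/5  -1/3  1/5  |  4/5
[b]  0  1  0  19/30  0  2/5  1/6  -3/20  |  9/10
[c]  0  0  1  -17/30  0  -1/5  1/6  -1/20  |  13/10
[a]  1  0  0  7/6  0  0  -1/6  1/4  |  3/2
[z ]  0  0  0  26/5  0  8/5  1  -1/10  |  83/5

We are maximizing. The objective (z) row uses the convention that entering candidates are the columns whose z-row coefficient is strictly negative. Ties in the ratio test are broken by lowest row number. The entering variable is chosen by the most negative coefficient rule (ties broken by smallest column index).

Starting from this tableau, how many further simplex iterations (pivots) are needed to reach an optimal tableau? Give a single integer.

pivot: s4 in, s1 out → z = 17
No improving column remains; optimal.

1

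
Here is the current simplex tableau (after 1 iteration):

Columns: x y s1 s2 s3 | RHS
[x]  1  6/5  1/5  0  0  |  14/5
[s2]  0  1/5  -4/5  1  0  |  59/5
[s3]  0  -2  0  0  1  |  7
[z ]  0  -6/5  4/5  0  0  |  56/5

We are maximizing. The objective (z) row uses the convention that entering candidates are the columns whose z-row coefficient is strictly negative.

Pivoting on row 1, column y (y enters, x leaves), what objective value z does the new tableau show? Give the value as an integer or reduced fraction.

Minimum ratio for y: (14/5)/(6/5) = 7/3.
z changes by −(z-row coeff of y)·ratio = −(-6/5)·(7/3) = 14/5.
New z = 56/5 + (14/5) = 14.

14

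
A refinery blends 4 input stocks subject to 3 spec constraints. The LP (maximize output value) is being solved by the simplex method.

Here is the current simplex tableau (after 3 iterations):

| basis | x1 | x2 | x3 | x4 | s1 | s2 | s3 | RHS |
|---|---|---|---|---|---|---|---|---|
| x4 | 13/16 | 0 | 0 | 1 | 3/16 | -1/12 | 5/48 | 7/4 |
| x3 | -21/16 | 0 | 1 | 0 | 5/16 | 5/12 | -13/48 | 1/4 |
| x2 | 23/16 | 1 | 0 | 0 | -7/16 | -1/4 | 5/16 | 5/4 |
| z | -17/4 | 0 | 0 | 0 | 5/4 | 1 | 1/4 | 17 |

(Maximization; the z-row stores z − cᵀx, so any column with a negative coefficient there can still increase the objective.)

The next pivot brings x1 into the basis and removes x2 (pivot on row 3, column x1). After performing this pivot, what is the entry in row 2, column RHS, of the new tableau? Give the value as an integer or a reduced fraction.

32/23

Pivot element is row 3, column x1: 23/16.
Normalize row 3: new (row 3, RHS) = (5/4)/(23/16) = 20/23.
row 2 ← row 2 − (-21/16)·(new row 3): 1/4 − (-21/16)·(20/23) = 32/23.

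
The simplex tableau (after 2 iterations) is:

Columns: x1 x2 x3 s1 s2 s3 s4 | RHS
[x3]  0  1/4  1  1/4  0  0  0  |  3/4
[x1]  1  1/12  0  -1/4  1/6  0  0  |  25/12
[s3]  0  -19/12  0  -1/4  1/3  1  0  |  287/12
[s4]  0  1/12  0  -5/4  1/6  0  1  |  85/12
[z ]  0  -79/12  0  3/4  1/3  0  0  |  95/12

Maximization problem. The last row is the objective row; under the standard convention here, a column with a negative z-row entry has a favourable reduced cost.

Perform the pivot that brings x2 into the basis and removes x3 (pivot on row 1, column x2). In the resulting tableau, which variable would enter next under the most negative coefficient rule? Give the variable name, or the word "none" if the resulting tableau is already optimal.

Pivot element 1/4. New z-row = old z-row − (-79/12)·(row 1/(1/4)).
Updated z-row coefficients: x1: 0, x2: 0, x3: 79/3, s1: 22/3, s2: 1/3, s3: 0, s4: 0.
No coefficient is strictly negative; the tableau after this pivot is optimal.

none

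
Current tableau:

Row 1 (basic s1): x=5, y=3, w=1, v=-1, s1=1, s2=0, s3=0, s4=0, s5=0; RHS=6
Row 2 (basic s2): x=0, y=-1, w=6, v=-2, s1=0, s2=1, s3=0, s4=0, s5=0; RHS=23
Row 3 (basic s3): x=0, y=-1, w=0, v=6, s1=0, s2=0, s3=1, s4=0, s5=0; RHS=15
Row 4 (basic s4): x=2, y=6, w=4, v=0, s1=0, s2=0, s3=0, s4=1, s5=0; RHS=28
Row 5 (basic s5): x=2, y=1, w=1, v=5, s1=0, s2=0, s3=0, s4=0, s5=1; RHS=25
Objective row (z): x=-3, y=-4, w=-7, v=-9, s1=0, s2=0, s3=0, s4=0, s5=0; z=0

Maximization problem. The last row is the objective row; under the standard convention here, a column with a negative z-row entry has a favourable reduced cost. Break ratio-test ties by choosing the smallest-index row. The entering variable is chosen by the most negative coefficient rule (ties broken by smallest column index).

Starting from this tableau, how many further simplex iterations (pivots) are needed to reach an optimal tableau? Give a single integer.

3

pivot: v in, s3 out → z = 45/2
pivot: w in, s2 out → z = 331/6
pivot: y in, s1 out → z = 3521/55
No improving column remains; optimal.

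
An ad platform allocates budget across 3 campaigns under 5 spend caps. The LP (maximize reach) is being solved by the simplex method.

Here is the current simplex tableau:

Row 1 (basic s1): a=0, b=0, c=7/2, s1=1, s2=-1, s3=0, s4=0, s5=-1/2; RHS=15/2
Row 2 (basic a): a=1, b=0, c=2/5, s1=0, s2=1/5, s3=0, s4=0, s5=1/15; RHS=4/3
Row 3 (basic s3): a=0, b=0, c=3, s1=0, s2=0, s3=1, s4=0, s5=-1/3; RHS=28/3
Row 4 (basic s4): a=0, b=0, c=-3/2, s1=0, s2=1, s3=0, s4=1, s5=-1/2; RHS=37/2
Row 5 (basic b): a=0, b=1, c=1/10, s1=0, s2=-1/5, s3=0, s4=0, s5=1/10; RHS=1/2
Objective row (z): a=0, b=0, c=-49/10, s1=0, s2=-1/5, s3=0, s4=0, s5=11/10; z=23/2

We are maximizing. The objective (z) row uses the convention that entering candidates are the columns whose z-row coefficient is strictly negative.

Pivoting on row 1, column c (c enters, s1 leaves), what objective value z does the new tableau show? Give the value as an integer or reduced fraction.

22

Minimum ratio for c: (15/2)/(7/2) = 15/7.
z changes by −(z-row coeff of c)·ratio = −(-49/10)·(15/7) = 21/2.
New z = 23/2 + (21/2) = 22.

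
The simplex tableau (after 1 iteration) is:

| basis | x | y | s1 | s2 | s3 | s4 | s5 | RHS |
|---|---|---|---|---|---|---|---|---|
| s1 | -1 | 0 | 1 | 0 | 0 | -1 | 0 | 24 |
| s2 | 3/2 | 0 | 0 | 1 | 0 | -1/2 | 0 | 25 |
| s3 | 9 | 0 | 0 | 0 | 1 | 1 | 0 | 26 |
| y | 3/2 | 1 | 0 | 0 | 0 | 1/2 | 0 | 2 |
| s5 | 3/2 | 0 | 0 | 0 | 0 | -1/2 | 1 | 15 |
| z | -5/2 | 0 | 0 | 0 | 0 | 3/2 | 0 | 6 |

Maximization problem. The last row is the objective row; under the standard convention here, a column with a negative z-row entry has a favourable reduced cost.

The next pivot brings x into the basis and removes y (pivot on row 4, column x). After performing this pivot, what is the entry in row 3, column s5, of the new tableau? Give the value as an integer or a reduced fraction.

Pivot element is row 4, column x: 3/2.
Normalize row 4: new (row 4, s5) = 0/(3/2) = 0.
row 3 ← row 3 − 9·(new row 4): 0 − 9·0 = 0.

0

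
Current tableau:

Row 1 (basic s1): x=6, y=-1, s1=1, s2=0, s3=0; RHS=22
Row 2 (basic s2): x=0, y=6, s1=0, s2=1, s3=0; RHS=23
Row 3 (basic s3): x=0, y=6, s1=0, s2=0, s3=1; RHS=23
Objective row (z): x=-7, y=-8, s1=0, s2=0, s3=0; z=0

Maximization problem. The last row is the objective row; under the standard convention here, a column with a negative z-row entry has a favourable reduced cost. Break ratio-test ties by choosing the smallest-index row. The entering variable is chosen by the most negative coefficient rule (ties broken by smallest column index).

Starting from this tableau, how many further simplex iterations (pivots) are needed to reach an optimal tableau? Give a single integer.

2

pivot: y in, s2 out → z = 92/3
pivot: x in, s1 out → z = 2189/36
No improving column remains; optimal.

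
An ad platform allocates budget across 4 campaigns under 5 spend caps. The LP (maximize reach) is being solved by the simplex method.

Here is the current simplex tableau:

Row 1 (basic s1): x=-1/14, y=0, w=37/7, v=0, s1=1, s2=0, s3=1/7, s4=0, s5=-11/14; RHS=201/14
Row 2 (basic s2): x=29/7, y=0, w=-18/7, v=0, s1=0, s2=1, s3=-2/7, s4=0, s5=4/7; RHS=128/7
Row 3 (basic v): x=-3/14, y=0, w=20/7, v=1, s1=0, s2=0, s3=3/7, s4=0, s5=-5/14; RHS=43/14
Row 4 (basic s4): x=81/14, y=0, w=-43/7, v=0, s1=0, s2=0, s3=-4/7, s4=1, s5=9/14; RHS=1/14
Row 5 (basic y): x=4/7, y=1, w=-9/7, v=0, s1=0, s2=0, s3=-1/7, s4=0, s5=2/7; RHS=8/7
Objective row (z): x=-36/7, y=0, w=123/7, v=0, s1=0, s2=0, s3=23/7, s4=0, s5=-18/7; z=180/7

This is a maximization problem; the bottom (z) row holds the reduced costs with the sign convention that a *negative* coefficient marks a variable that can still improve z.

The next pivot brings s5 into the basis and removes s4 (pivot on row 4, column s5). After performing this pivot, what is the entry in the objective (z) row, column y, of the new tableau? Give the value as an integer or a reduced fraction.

Pivot element is row 4, column s5: 9/14.
Normalize row 4: new (row 4, y) = 0/(9/14) = 0.
z-row ← z-row − (-18/7)·(new row 4): 0 − (-18/7)·0 = 0.

0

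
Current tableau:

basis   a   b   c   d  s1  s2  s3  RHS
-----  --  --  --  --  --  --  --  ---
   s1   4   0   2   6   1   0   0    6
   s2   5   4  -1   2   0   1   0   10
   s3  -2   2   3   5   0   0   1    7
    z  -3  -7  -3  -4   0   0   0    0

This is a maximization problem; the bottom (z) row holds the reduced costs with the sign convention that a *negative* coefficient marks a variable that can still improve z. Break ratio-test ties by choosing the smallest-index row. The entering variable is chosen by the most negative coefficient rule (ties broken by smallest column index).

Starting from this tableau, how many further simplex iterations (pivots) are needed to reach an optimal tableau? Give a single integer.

pivot: b in, s2 out → z = 35/2
pivot: c in, s3 out → z = 283/14
pivot: a in, s1 out → z = 471/23
No improving column remains; optimal.

3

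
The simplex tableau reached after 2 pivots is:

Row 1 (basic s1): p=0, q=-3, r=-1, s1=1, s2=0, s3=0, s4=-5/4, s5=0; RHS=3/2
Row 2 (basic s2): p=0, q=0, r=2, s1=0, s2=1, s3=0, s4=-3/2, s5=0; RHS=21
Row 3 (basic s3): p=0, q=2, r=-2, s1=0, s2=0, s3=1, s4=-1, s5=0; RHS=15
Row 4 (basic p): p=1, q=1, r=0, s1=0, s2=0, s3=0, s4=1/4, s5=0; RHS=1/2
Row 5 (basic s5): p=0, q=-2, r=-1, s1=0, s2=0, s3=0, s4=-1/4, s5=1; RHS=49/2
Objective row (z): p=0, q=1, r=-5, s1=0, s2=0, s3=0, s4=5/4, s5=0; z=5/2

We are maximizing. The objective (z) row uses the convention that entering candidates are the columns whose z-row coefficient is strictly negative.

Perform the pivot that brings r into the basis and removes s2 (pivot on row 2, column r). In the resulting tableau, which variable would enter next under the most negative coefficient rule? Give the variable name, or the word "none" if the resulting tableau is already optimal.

s4

Pivot element 2. New z-row = old z-row − (-5)·(row 2/2).
Updated z-row coefficients: p: 0, q: 1, r: 0, s1: 0, s2: 5/2, s3: 0, s4: -5/2, s5: 0.
The most negative is -5/2 in column s4, so s4 would enter next.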